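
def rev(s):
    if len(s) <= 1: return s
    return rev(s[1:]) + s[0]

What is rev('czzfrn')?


rev('czzfrn') = rev('zzfrn') + 'c'
rev('zzfrn') = rev('zfrn') + 'z'
rev('zfrn') = rev('frn') + 'z'
rev('frn') = rev('rn') + 'f'
rev('rn') = rev('n') + 'r'
rev('n') = 'n'  (base case)
Concatenating: 'n' + 'r' + 'f' + 'z' + 'z' + 'c' = 'nrfzzc'

nrfzzc


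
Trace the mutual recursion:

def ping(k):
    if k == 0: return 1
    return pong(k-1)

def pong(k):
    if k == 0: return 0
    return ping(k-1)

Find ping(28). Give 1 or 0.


ping(28) = pong(27)
pong(27) = ping(26)
ping(26) = pong(25)
pong(25) = ping(24)
ping(24) = pong(23)
pong(23) = ping(22)
ping(22) = pong(21)
pong(21) = ping(20)
ping(20) = pong(19)
pong(19) = ping(18)
ping(18) = pong(17)
pong(17) = ping(16)
ping(16) = pong(15)
pong(15) = ping(14)
ping(14) = pong(13)
pong(13) = ping(12)
ping(12) = pong(11)
pong(11) = ping(10)
ping(10) = pong(9)
pong(9) = ping(8)
ping(8) = pong(7)
pong(7) = ping(6)
ping(6) = pong(5)
pong(5) = ping(4)
ping(4) = pong(3)
pong(3) = ping(2)
ping(2) = pong(1)
pong(1) = ping(0)
ping(0) = 1  (base case)
Result: 1

1


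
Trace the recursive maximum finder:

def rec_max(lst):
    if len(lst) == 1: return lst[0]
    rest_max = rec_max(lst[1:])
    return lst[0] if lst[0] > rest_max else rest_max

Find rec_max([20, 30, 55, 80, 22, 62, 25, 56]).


rec_max([20, 30, 55, 80, 22, 62, 25, 56]): compare 20 with rec_max([30, 55, 80, 22, 62, 25, 56])
rec_max([30, 55, 80, 22, 62, 25, 56]): compare 30 with rec_max([55, 80, 22, 62, 25, 56])
rec_max([55, 80, 22, 62, 25, 56]): compare 55 with rec_max([80, 22, 62, 25, 56])
rec_max([80, 22, 62, 25, 56]): compare 80 with rec_max([22, 62, 25, 56])
rec_max([22, 62, 25, 56]): compare 22 with rec_max([62, 25, 56])
rec_max([62, 25, 56]): compare 62 with rec_max([25, 56])
rec_max([25, 56]): compare 25 with rec_max([56])
rec_max([56]) = 56  (base case)
Compare 25 with 56 -> 56
Compare 62 with 56 -> 62
Compare 22 with 62 -> 62
Compare 80 with 62 -> 80
Compare 55 with 80 -> 80
Compare 30 with 80 -> 80
Compare 20 with 80 -> 80

80


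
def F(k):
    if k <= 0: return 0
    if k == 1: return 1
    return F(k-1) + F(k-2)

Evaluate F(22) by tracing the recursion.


Computing F(22) bottom-up:
F(0) = 0
F(1) = 1
F(2) = F(1) + F(0) = 1 + 0 = 1
F(3) = F(2) + F(1) = 1 + 1 = 2
F(4) = F(3) + F(2) = 2 + 1 = 3
F(5) = F(4) + F(3) = 3 + 2 = 5
F(6) = F(5) + F(4) = 5 + 3 = 8
F(7) = F(6) + F(5) = 8 + 5 = 13
F(8) = F(7) + F(6) = 13 + 8 = 21
F(9) = F(8) + F(7) = 21 + 13 = 34
F(10) = F(9) + F(8) = 34 + 21 = 55
F(11) = F(10) + F(9) = 55 + 34 = 89
F(12) = F(11) + F(10) = 89 + 55 = 144
F(13) = F(12) + F(11) = 144 + 89 = 233
F(14) = F(13) + F(12) = 233 + 144 = 377
F(15) = F(14) + F(13) = 377 + 233 = 610
F(16) = F(15) + F(14) = 610 + 377 = 987
F(17) = F(16) + F(15) = 987 + 610 = 1597
F(18) = F(17) + F(16) = 1597 + 987 = 2584
F(19) = F(18) + F(17) = 2584 + 1597 = 4181
F(20) = F(19) + F(18) = 4181 + 2584 = 6765
F(21) = F(20) + F(19) = 6765 + 4181 = 10946
F(22) = F(21) + F(20) = 10946 + 6765 = 17711

17711


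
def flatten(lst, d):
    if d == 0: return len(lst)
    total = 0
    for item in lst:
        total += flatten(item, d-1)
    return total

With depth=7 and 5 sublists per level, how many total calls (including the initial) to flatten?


At depth 0 (root): 1 call
At depth 1: each of 1 parents calls flatten on 5 children = 5 calls
At depth 2: each of 5 parents calls flatten on 5 children = 25 calls
At depth 3: each of 25 parents calls flatten on 5 children = 125 calls
At depth 4: each of 125 parents calls flatten on 5 children = 625 calls
At depth 5: each of 625 parents calls flatten on 5 children = 3125 calls
At depth 6: each of 3125 parents calls flatten on 5 children = 15625 calls
At depth 7: each of 15625 parents calls flatten on 5 children = 78125 calls
Total: 1 + 5 + 25 + 125 + 625 + 3125 + 15625 + 78125 = 97656

97656


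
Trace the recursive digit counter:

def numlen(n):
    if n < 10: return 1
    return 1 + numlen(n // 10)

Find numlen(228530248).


numlen(228530248) = 1 + numlen(22853024)
numlen(22853024) = 1 + numlen(2285302)
numlen(2285302) = 1 + numlen(228530)
numlen(228530) = 1 + numlen(22853)
numlen(22853) = 1 + numlen(2285)
numlen(2285) = 1 + numlen(228)
numlen(228) = 1 + numlen(22)
numlen(22) = 1 + numlen(2)
numlen(2) = 1  (base case: 2 < 10)
Unwinding: 1 + 1 + 1 + 1 + 1 + 1 + 1 + 1 + 1 = 9

9


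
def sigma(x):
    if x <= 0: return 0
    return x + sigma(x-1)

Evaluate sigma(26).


sigma(26)
= 26 + 25 + 24 + 23 + 22 + 21 + 20 + 19 + 18 + 17 + 16 + 15 + 14 + 13 + 12 + 11 + 10 + 9 + 8 + 7 + 6 + 5 + 4 + 3 + 2 + 1 + sigma(0)
= 26 + 25 + 24 + 23 + 22 + 21 + 20 + 19 + 18 + 17 + 16 + 15 + 14 + 13 + 12 + 11 + 10 + 9 + 8 + 7 + 6 + 5 + 4 + 3 + 2 + 1 + 0
= 351

351


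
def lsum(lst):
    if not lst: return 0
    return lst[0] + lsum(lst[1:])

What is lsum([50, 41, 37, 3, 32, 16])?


lsum([50, 41, 37, 3, 32, 16]) = 50 + lsum([41, 37, 3, 32, 16])
lsum([41, 37, 3, 32, 16]) = 41 + lsum([37, 3, 32, 16])
lsum([37, 3, 32, 16]) = 37 + lsum([3, 32, 16])
lsum([3, 32, 16]) = 3 + lsum([32, 16])
lsum([32, 16]) = 32 + lsum([16])
lsum([16]) = 16 + lsum([])
lsum([]) = 0  (base case)
Total: 50 + 41 + 37 + 3 + 32 + 16 + 0 = 179

179


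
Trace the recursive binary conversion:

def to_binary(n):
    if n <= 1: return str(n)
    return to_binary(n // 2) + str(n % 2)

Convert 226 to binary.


to_binary(226) = to_binary(113) + '0'
to_binary(113) = to_binary(56) + '1'
to_binary(56) = to_binary(28) + '0'
to_binary(28) = to_binary(14) + '0'
to_binary(14) = to_binary(7) + '0'
to_binary(7) = to_binary(3) + '1'
to_binary(3) = to_binary(1) + '1'
to_binary(1) = '1'  (base case)
Concatenating: '1' + '1' + '1' + '0' + '0' + '0' + '1' + '0' = '11100010'

11100010


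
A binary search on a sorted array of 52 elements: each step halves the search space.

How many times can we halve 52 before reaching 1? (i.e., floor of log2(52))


52 / 2 = 26
26 / 2 = 13
13 / 2 = 6
6 / 2 = 3
3 / 2 = 1
Reached 1 after 5 halvings

5


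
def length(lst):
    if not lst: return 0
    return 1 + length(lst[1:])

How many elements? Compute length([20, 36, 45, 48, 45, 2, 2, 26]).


length([20, 36, 45, 48, 45, 2, 2, 26]) = 1 + length([36, 45, 48, 45, 2, 2, 26])
length([36, 45, 48, 45, 2, 2, 26]) = 1 + length([45, 48, 45, 2, 2, 26])
length([45, 48, 45, 2, 2, 26]) = 1 + length([48, 45, 2, 2, 26])
length([48, 45, 2, 2, 26]) = 1 + length([45, 2, 2, 26])
length([45, 2, 2, 26]) = 1 + length([2, 2, 26])
length([2, 2, 26]) = 1 + length([2, 26])
length([2, 26]) = 1 + length([26])
length([26]) = 1 + length([])
length([]) = 0  (base case)
Unwinding: 1 + 1 + 1 + 1 + 1 + 1 + 1 + 1 + 0 = 8

8


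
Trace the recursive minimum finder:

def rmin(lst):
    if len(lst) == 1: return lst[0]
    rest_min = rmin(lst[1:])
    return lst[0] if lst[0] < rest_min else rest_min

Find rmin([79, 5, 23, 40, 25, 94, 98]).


rmin([79, 5, 23, 40, 25, 94, 98]): compare 79 with rmin([5, 23, 40, 25, 94, 98])
rmin([5, 23, 40, 25, 94, 98]): compare 5 with rmin([23, 40, 25, 94, 98])
rmin([23, 40, 25, 94, 98]): compare 23 with rmin([40, 25, 94, 98])
rmin([40, 25, 94, 98]): compare 40 with rmin([25, 94, 98])
rmin([25, 94, 98]): compare 25 with rmin([94, 98])
rmin([94, 98]): compare 94 with rmin([98])
rmin([98]) = 98  (base case)
Compare 94 with 98 -> 94
Compare 25 with 94 -> 25
Compare 40 with 25 -> 25
Compare 23 with 25 -> 23
Compare 5 with 23 -> 5
Compare 79 with 5 -> 5

5


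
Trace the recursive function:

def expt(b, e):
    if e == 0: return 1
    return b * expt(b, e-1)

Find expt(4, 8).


expt(4, 8)
= 4 * expt(4, 7)
= 4 * 4 * expt(4, 6)
= 4 * 4 * 4 * expt(4, 5)
= 4 * 4 * 4 * 4 * expt(4, 4)
= 4 * 4 * 4 * 4 * 4 * expt(4, 3)
= 4 * 4 * 4 * 4 * 4 * 4 * expt(4, 2)
= 4 * 4 * 4 * 4 * 4 * 4 * 4 * expt(4, 1)
= 4 * 4 * 4 * 4 * 4 * 4 * 4 * 4 * expt(4, 0)
= 4 * 4 * 4 * 4 * 4 * 4 * 4 * 4 * 1
= 65536

65536


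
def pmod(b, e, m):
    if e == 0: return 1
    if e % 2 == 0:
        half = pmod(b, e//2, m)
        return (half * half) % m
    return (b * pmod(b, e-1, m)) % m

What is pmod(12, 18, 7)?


pmod(12, 18, 7): e is even, compute pmod(12, 9, 7)
  pmod(12, 9, 7): e is odd, compute pmod(12, 8, 7)
    pmod(12, 8, 7): e is even, compute pmod(12, 4, 7)
      pmod(12, 4, 7): e is even, compute pmod(12, 2, 7)
        pmod(12, 2, 7): e is even, compute pmod(12, 1, 7)
          pmod(12, 1, 7): e is odd, compute pmod(12, 0, 7)
          pmod(12, 0, 7) = 1
          (12 * 1) % 7 = 5
        half=5, (5*5) % 7 = 4
      half=4, (4*4) % 7 = 2
    half=2, (2*2) % 7 = 4
  (12 * 4) % 7 = 6
half=6, (6*6) % 7 = 1

1


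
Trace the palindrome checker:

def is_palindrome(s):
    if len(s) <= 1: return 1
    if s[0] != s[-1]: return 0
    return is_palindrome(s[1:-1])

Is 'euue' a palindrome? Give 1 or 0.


is_palindrome('euue'): s[0]='e' == s[-1]='e' -> check is_palindrome('uu')
is_palindrome('uu'): s[0]='u' == s[-1]='u' -> check is_palindrome('')
is_palindrome(''): len <= 1 -> return 1  (base case)
Result: 1 (palindrome)

1


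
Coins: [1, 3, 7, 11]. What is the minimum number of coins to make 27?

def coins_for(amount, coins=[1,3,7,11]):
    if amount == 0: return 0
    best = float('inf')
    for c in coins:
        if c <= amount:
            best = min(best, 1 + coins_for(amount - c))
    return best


Building up with DP:
coins_for(0) = 0
coins_for(1) = min(1+coins_for(0)=1+0=1) = 1
coins_for(2) = min(1+coins_for(1)=1+1=2) = 2
coins_for(3) = min(1+coins_for(2)=1+2=3, 1+coins_for(0)=1+0=1) = 1
coins_for(4) = min(1+coins_for(3)=1+1=2, 1+coins_for(1)=1+1=2) = 2
coins_for(5) = min(1+coins_for(4)=1+2=3, 1+coins_for(2)=1+2=3) = 3
coins_for(6) = min(1+coins_for(5)=1+3=4, 1+coins_for(3)=1+1=2) = 2
coins_for(7) = min(1+coins_for(6)=1+2=3, 1+coins_for(4)=1+2=3, 1+coins_for(0)=1+0=1) = 1
coins_for(8) = min(1+coins_for(7)=1+1=2, 1+coins_for(5)=1+3=4, 1+coins_for(1)=1+1=2) = 2
coins_for(9) = min(1+coins_for(8)=1+2=3, 1+coins_for(6)=1+2=3, 1+coins_for(2)=1+2=3) = 3
coins_for(10) = min(1+coins_for(9)=1+3=4, 1+coins_for(7)=1+1=2, 1+coins_for(3)=1+1=2) = 2
coins_for(11) = min(1+coins_for(10)=1+2=3, 1+coins_for(8)=1+2=3, 1+coins_for(4)=1+2=3, 1+coins_for(0)=1+0=1) = 1
coins_for(12) = min(1+coins_for(11)=1+1=2, 1+coins_for(9)=1+3=4, 1+coins_for(5)=1+3=4, 1+coins_for(1)=1+1=2) = 2
coins_for(13) = min(1+coins_for(12)=1+2=3, 1+coins_for(10)=1+2=3, 1+coins_for(6)=1+2=3, 1+coins_for(2)=1+2=3) = 3
coins_for(14) = min(1+coins_for(13)=1+3=4, 1+coins_for(11)=1+1=2, 1+coins_for(7)=1+1=2, 1+coins_for(3)=1+1=2) = 2
coins_for(15) = min(1+coins_for(14)=1+2=3, 1+coins_for(12)=1+2=3, 1+coins_for(8)=1+2=3, 1+coins_for(4)=1+2=3) = 3
coins_for(16) = min(1+coins_for(15)=1+3=4, 1+coins_for(13)=1+3=4, 1+coins_for(9)=1+3=4, 1+coins_for(5)=1+3=4) = 4
coins_for(17) = min(1+coins_for(16)=1+4=5, 1+coins_for(14)=1+2=3, 1+coins_for(10)=1+2=3, 1+coins_for(6)=1+2=3) = 3
coins_for(18) = min(1+coins_for(17)=1+3=4, 1+coins_for(15)=1+3=4, 1+coins_for(11)=1+1=2, 1+coins_for(7)=1+1=2) = 2
coins_for(19) = min(1+coins_for(18)=1+2=3, 1+coins_for(16)=1+4=5, 1+coins_for(12)=1+2=3, 1+coins_for(8)=1+2=3) = 3
coins_for(20) = min(1+coins_for(19)=1+3=4, 1+coins_for(17)=1+3=4, 1+coins_for(13)=1+3=4, 1+coins_for(9)=1+3=4) = 4
coins_for(21) = min(1+coins_for(20)=1+4=5, 1+coins_for(18)=1+2=3, 1+coins_for(14)=1+2=3, 1+coins_for(10)=1+2=3) = 3
coins_for(22) = min(1+coins_for(21)=1+3=4, 1+coins_for(19)=1+3=4, 1+coins_for(15)=1+3=4, 1+coins_for(11)=1+1=2) = 2
coins_for(23) = min(1+coins_for(22)=1+2=3, 1+coins_for(20)=1+4=5, 1+coins_for(16)=1+4=5, 1+coins_for(12)=1+2=3) = 3
coins_for(24) = min(1+coins_for(23)=1+3=4, 1+coins_for(21)=1+3=4, 1+coins_for(17)=1+3=4, 1+coins_for(13)=1+3=4) = 4
coins_for(25) = min(1+coins_for(24)=1+4=5, 1+coins_for(22)=1+2=3, 1+coins_for(18)=1+2=3, 1+coins_for(14)=1+2=3) = 3
coins_for(26) = min(1+coins_for(25)=1+3=4, 1+coins_for(23)=1+3=4, 1+coins_for(19)=1+3=4, 1+coins_for(15)=1+3=4) = 4
coins_for(27) = min(1+coins_for(26)=1+4=5, 1+coins_for(24)=1+4=5, 1+coins_for(20)=1+4=5, 1+coins_for(16)=1+4=5) = 5

5


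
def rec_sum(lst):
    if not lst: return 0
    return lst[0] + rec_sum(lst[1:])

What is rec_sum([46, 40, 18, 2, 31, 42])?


rec_sum([46, 40, 18, 2, 31, 42]) = 46 + rec_sum([40, 18, 2, 31, 42])
rec_sum([40, 18, 2, 31, 42]) = 40 + rec_sum([18, 2, 31, 42])
rec_sum([18, 2, 31, 42]) = 18 + rec_sum([2, 31, 42])
rec_sum([2, 31, 42]) = 2 + rec_sum([31, 42])
rec_sum([31, 42]) = 31 + rec_sum([42])
rec_sum([42]) = 42 + rec_sum([])
rec_sum([]) = 0  (base case)
Total: 46 + 40 + 18 + 2 + 31 + 42 + 0 = 179

179


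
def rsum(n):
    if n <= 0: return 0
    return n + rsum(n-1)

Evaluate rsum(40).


rsum(40)
= 40 + 39 + 38 + 37 + 36 + 35 + 34 + 33 + 32 + 31 + 30 + 29 + 28 + 27 + 26 + 25 + 24 + 23 + 22 + 21 + 20 + 19 + 18 + 17 + 16 + 15 + 14 + 13 + 12 + 11 + 10 + 9 + 8 + 7 + 6 + 5 + 4 + 3 + 2 + 1 + rsum(0)
= 40 + 39 + 38 + 37 + 36 + 35 + 34 + 33 + 32 + 31 + 30 + 29 + 28 + 27 + 26 + 25 + 24 + 23 + 22 + 21 + 20 + 19 + 18 + 17 + 16 + 15 + 14 + 13 + 12 + 11 + 10 + 9 + 8 + 7 + 6 + 5 + 4 + 3 + 2 + 1 + 0
= 820

820


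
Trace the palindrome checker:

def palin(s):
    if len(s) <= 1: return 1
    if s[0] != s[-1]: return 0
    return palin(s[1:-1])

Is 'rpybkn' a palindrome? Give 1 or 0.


palin('rpybkn'): s[0]='r' != s[-1]='n' -> return 0
Result: 0 (not a palindrome)

0


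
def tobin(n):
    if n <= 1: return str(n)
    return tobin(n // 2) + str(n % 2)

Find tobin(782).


tobin(782) = tobin(391) + '0'
tobin(391) = tobin(195) + '1'
tobin(195) = tobin(97) + '1'
tobin(97) = tobin(48) + '1'
tobin(48) = tobin(24) + '0'
tobin(24) = tobin(12) + '0'
tobin(12) = tobin(6) + '0'
tobin(6) = tobin(3) + '0'
tobin(3) = tobin(1) + '1'
tobin(1) = '1'  (base case)
Concatenating: '1' + '1' + '0' + '0' + '0' + '0' + '1' + '1' + '1' + '0' = '1100001110'

1100001110


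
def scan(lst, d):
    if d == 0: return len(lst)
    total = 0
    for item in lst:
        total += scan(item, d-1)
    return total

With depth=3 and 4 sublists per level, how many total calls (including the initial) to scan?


At depth 0 (root): 1 call
At depth 1: each of 1 parents calls scan on 4 children = 4 calls
At depth 2: each of 4 parents calls scan on 4 children = 16 calls
At depth 3: each of 16 parents calls scan on 4 children = 64 calls
Total: 1 + 4 + 16 + 64 = 85

85


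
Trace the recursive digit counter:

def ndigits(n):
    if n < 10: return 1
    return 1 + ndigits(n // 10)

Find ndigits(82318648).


ndigits(82318648) = 1 + ndigits(8231864)
ndigits(8231864) = 1 + ndigits(823186)
ndigits(823186) = 1 + ndigits(82318)
ndigits(82318) = 1 + ndigits(8231)
ndigits(8231) = 1 + ndigits(823)
ndigits(823) = 1 + ndigits(82)
ndigits(82) = 1 + ndigits(8)
ndigits(8) = 1  (base case: 8 < 10)
Unwinding: 1 + 1 + 1 + 1 + 1 + 1 + 1 + 1 = 8

8


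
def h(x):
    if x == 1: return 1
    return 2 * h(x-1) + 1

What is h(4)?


h(4) = 2 * h(3) + 1
h(3) = 2 * h(2) + 1
h(2) = 2 * h(1) + 1
h(1) = 1  (base case)
h(2) = 2 * 1 + 1 = 3
h(3) = 2 * 3 + 1 = 7
h(4) = 2 * 7 + 1 = 15

15


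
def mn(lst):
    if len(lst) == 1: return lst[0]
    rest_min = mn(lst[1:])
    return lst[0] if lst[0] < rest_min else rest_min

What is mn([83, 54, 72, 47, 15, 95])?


mn([83, 54, 72, 47, 15, 95]): compare 83 with mn([54, 72, 47, 15, 95])
mn([54, 72, 47, 15, 95]): compare 54 with mn([72, 47, 15, 95])
mn([72, 47, 15, 95]): compare 72 with mn([47, 15, 95])
mn([47, 15, 95]): compare 47 with mn([15, 95])
mn([15, 95]): compare 15 with mn([95])
mn([95]) = 95  (base case)
Compare 15 with 95 -> 15
Compare 47 with 15 -> 15
Compare 72 with 15 -> 15
Compare 54 with 15 -> 15
Compare 83 with 15 -> 15

15


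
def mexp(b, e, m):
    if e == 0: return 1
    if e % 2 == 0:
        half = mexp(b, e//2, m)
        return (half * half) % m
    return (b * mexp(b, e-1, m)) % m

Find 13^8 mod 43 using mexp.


mexp(13, 8, 43): e is even, compute mexp(13, 4, 43)
  mexp(13, 4, 43): e is even, compute mexp(13, 2, 43)
    mexp(13, 2, 43): e is even, compute mexp(13, 1, 43)
      mexp(13, 1, 43): e is odd, compute mexp(13, 0, 43)
        mexp(13, 0, 43) = 1
      (13 * 1) % 43 = 13
    half=13, (13*13) % 43 = 40
  half=40, (40*40) % 43 = 9
half=9, (9*9) % 43 = 38

38


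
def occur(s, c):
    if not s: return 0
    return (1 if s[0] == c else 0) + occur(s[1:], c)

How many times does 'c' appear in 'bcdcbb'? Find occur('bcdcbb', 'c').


s[0]='b' != 'c' -> 0
s[0]='c' == 'c' -> 1
s[0]='d' != 'c' -> 0
s[0]='c' == 'c' -> 1
s[0]='b' != 'c' -> 0
s[0]='b' != 'c' -> 0
Sum: 0 + 1 + 0 + 1 + 0 + 0 = 2

2


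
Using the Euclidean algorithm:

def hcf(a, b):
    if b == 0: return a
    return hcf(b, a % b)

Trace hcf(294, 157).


hcf(294, 157) = hcf(157, 137)
hcf(157, 137) = hcf(137, 20)
hcf(137, 20) = hcf(20, 17)
hcf(20, 17) = hcf(17, 3)
hcf(17, 3) = hcf(3, 2)
hcf(3, 2) = hcf(2, 1)
hcf(2, 1) = hcf(1, 0)
hcf(1, 0) = 1  (base case)

1


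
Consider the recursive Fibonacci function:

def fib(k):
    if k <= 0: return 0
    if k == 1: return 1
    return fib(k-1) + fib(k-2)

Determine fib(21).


Computing fib(21) bottom-up:
fib(0) = 0
fib(1) = 1
fib(2) = fib(1) + fib(0) = 1 + 0 = 1
fib(3) = fib(2) + fib(1) = 1 + 1 = 2
fib(4) = fib(3) + fib(2) = 2 + 1 = 3
fib(5) = fib(4) + fib(3) = 3 + 2 = 5
fib(6) = fib(5) + fib(4) = 5 + 3 = 8
fib(7) = fib(6) + fib(5) = 8 + 5 = 13
fib(8) = fib(7) + fib(6) = 13 + 8 = 21
fib(9) = fib(8) + fib(7) = 21 + 13 = 34
fib(10) = fib(9) + fib(8) = 34 + 21 = 55
fib(11) = fib(10) + fib(9) = 55 + 34 = 89
fib(12) = fib(11) + fib(10) = 89 + 55 = 144
fib(13) = fib(12) + fib(11) = 144 + 89 = 233
fib(14) = fib(13) + fib(12) = 233 + 144 = 377
fib(15) = fib(14) + fib(13) = 377 + 233 = 610
fib(16) = fib(15) + fib(14) = 610 + 377 = 987
fib(17) = fib(16) + fib(15) = 987 + 610 = 1597
fib(18) = fib(17) + fib(16) = 1597 + 987 = 2584
fib(19) = fib(18) + fib(17) = 2584 + 1597 = 4181
fib(20) = fib(19) + fib(18) = 4181 + 2584 = 6765
fib(21) = fib(20) + fib(19) = 6765 + 4181 = 10946

10946


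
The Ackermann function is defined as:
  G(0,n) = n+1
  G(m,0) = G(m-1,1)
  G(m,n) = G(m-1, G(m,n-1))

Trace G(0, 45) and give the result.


G(0, 45) = 46
Result: G(0, 45) = 46

46


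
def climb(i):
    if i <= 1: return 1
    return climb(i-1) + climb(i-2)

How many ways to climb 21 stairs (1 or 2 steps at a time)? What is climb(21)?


Building up from base cases:
climb(0) = 1
climb(1) = 1
climb(2) = climb(1) + climb(0) = 1 + 1 = 2
climb(3) = climb(2) + climb(1) = 2 + 1 = 3
climb(4) = climb(3) + climb(2) = 3 + 2 = 5
climb(5) = climb(4) + climb(3) = 5 + 3 = 8
climb(6) = climb(5) + climb(4) = 8 + 5 = 13
climb(7) = climb(6) + climb(5) = 13 + 8 = 21
climb(8) = climb(7) + climb(6) = 21 + 13 = 34
climb(9) = climb(8) + climb(7) = 34 + 21 = 55
climb(10) = climb(9) + climb(8) = 55 + 34 = 89
climb(11) = climb(10) + climb(9) = 89 + 55 = 144
climb(12) = climb(11) + climb(10) = 144 + 89 = 233
climb(13) = climb(12) + climb(11) = 233 + 144 = 377
climb(14) = climb(13) + climb(12) = 377 + 233 = 610
climb(15) = climb(14) + climb(13) = 610 + 377 = 987
climb(16) = climb(15) + climb(14) = 987 + 610 = 1597
climb(17) = climb(16) + climb(15) = 1597 + 987 = 2584
climb(18) = climb(17) + climb(16) = 2584 + 1597 = 4181
climb(19) = climb(18) + climb(17) = 4181 + 2584 = 6765
climb(20) = climb(19) + climb(18) = 6765 + 4181 = 10946
climb(21) = climb(20) + climb(19) = 10946 + 6765 = 17711

17711


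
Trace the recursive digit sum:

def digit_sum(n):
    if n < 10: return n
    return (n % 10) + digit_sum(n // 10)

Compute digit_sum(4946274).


digit_sum(4946274) = 4 + digit_sum(494627)
digit_sum(494627) = 7 + digit_sum(49462)
digit_sum(49462) = 2 + digit_sum(4946)
digit_sum(4946) = 6 + digit_sum(494)
digit_sum(494) = 4 + digit_sum(49)
digit_sum(49) = 9 + digit_sum(4)
digit_sum(4) = 4  (base case)
Total: 4 + 7 + 2 + 6 + 4 + 9 + 4 = 36

36


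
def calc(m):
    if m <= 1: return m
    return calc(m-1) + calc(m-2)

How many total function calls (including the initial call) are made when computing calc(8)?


Let C(n) = total calls for calc(n)
C(0) = 1, C(1) = 1
C(2) = 1 + C(1) + C(0) = 1 + 1 + 1 = 3
C(3) = 1 + C(2) + C(1) = 1 + 3 + 1 = 5
C(4) = 1 + C(3) + C(2) = 1 + 5 + 3 = 9
C(5) = 1 + C(4) + C(3) = 1 + 9 + 5 = 15
C(6) = 1 + C(5) + C(4) = 1 + 15 + 9 = 25
C(7) = 1 + C(6) + C(5) = 1 + 25 + 15 = 41
C(8) = 1 + C(7) + C(6) = 1 + 41 + 25 = 67

67


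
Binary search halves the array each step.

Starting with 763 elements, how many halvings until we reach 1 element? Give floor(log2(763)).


763 / 2 = 381
381 / 2 = 190
190 / 2 = 95
95 / 2 = 47
47 / 2 = 23
23 / 2 = 11
11 / 2 = 5
5 / 2 = 2
2 / 2 = 1
Reached 1 after 9 halvings

9


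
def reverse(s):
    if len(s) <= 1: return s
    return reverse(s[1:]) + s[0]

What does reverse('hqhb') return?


reverse('hqhb') = reverse('qhb') + 'h'
reverse('qhb') = reverse('hb') + 'q'
reverse('hb') = reverse('b') + 'h'
reverse('b') = 'b'  (base case)
Concatenating: 'b' + 'h' + 'q' + 'h' = 'bhqh'

bhqh


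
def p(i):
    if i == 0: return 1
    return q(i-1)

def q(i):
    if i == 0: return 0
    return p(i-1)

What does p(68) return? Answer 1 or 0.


p(68) = q(67)
q(67) = p(66)
p(66) = q(65)
q(65) = p(64)
p(64) = q(63)
q(63) = p(62)
p(62) = q(61)
q(61) = p(60)
p(60) = q(59)
q(59) = p(58)
p(58) = q(57)
q(57) = p(56)
p(56) = q(55)
q(55) = p(54)
p(54) = q(53)
q(53) = p(52)
p(52) = q(51)
q(51) = p(50)
p(50) = q(49)
q(49) = p(48)
p(48) = q(47)
q(47) = p(46)
p(46) = q(45)
q(45) = p(44)
p(44) = q(43)
q(43) = p(42)
p(42) = q(41)
q(41) = p(40)
p(40) = q(39)
q(39) = p(38)
p(38) = q(37)
q(37) = p(36)
p(36) = q(35)
q(35) = p(34)
p(34) = q(33)
q(33) = p(32)
p(32) = q(31)
q(31) = p(30)
p(30) = q(29)
q(29) = p(28)
p(28) = q(27)
q(27) = p(26)
p(26) = q(25)
q(25) = p(24)
p(24) = q(23)
q(23) = p(22)
p(22) = q(21)
q(21) = p(20)
p(20) = q(19)
q(19) = p(18)
p(18) = q(17)
q(17) = p(16)
p(16) = q(15)
q(15) = p(14)
p(14) = q(13)
q(13) = p(12)
p(12) = q(11)
q(11) = p(10)
p(10) = q(9)
q(9) = p(8)
p(8) = q(7)
q(7) = p(6)
p(6) = q(5)
q(5) = p(4)
p(4) = q(3)
q(3) = p(2)
p(2) = q(1)
q(1) = p(0)
p(0) = 1  (base case)
Result: 1

1


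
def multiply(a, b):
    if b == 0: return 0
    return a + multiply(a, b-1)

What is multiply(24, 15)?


multiply(24, 15) = 24 + multiply(24, 14)
multiply(24, 14) = 24 + multiply(24, 13)
multiply(24, 13) = 24 + multiply(24, 12)
multiply(24, 12) = 24 + multiply(24, 11)
multiply(24, 11) = 24 + multiply(24, 10)
multiply(24, 10) = 24 + multiply(24, 9)
multiply(24, 9) = 24 + multiply(24, 8)
multiply(24, 8) = 24 + multiply(24, 7)
multiply(24, 7) = 24 + multiply(24, 6)
multiply(24, 6) = 24 + multiply(24, 5)
multiply(24, 5) = 24 + multiply(24, 4)
multiply(24, 4) = 24 + multiply(24, 3)
multiply(24, 3) = 24 + multiply(24, 2)
multiply(24, 2) = 24 + multiply(24, 1)
multiply(24, 1) = 24 + multiply(24, 0)
multiply(24, 0) = 0  (base case)
Total: 24 + 24 + 24 + 24 + 24 + 24 + 24 + 24 + 24 + 24 + 24 + 24 + 24 + 24 + 24 + 0 = 360

360


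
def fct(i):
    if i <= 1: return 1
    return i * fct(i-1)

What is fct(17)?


fct(17)
= 17 * fct(16)
= 17 * 16 * fct(15)
= 17 * 16 * 15 * fct(14)
= 17 * 16 * 15 * 14 * fct(13)
= 17 * 16 * 15 * 14 * 13 * fct(12)
= 17 * 16 * 15 * 14 * 13 * 12 * fct(11)
= 17 * 16 * 15 * 14 * 13 * 12 * 11 * fct(10)
= 17 * 16 * 15 * 14 * 13 * 12 * 11 * 10 * fct(9)
= 17 * 16 * 15 * 14 * 13 * 12 * 11 * 10 * 9 * fct(8)
= 17 * 16 * 15 * 14 * 13 * 12 * 11 * 10 * 9 * 8 * fct(7)
= 17 * 16 * 15 * 14 * 13 * 12 * 11 * 10 * 9 * 8 * 7 * fct(6)
= 17 * 16 * 15 * 14 * 13 * 12 * 11 * 10 * 9 * 8 * 7 * 6 * fct(5)
= 17 * 16 * 15 * 14 * 13 * 12 * 11 * 10 * 9 * 8 * 7 * 6 * 5 * fct(4)
= 17 * 16 * 15 * 14 * 13 * 12 * 11 * 10 * 9 * 8 * 7 * 6 * 5 * 4 * fct(3)
= 17 * 16 * 15 * 14 * 13 * 12 * 11 * 10 * 9 * 8 * 7 * 6 * 5 * 4 * 3 * fct(2)
= 17 * 16 * 15 * 14 * 13 * 12 * 11 * 10 * 9 * 8 * 7 * 6 * 5 * 4 * 3 * 2 * fct(1)
= 17 * 16 * 15 * 14 * 13 * 12 * 11 * 10 * 9 * 8 * 7 * 6 * 5 * 4 * 3 * 2 * 1
= 355687428096000

355687428096000


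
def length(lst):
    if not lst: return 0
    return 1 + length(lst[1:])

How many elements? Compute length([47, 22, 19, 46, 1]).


length([47, 22, 19, 46, 1]) = 1 + length([22, 19, 46, 1])
length([22, 19, 46, 1]) = 1 + length([19, 46, 1])
length([19, 46, 1]) = 1 + length([46, 1])
length([46, 1]) = 1 + length([1])
length([1]) = 1 + length([])
length([]) = 0  (base case)
Unwinding: 1 + 1 + 1 + 1 + 1 + 0 = 5

5


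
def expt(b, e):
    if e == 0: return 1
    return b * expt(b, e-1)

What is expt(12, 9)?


expt(12, 9)
= 12 * expt(12, 8)
= 12 * 12 * expt(12, 7)
= 12 * 12 * 12 * expt(12, 6)
= 12 * 12 * 12 * 12 * expt(12, 5)
= 12 * 12 * 12 * 12 * 12 * expt(12, 4)
= 12 * 12 * 12 * 12 * 12 * 12 * expt(12, 3)
= 12 * 12 * 12 * 12 * 12 * 12 * 12 * expt(12, 2)
= 12 * 12 * 12 * 12 * 12 * 12 * 12 * 12 * expt(12, 1)
= 12 * 12 * 12 * 12 * 12 * 12 * 12 * 12 * 12 * expt(12, 0)
= 12 * 12 * 12 * 12 * 12 * 12 * 12 * 12 * 12 * 1
= 5159780352

5159780352


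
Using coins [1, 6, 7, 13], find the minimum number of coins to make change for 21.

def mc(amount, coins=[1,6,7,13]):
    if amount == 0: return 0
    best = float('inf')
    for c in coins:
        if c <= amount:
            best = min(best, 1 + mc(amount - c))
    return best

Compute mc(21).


Building up with DP:
mc(0) = 0
mc(1) = min(1+mc(0)=1+0=1) = 1
mc(2) = min(1+mc(1)=1+1=2) = 2
mc(3) = min(1+mc(2)=1+2=3) = 3
mc(4) = min(1+mc(3)=1+3=4) = 4
mc(5) = min(1+mc(4)=1+4=5) = 5
mc(6) = min(1+mc(5)=1+5=6, 1+mc(0)=1+0=1) = 1
mc(7) = min(1+mc(6)=1+1=2, 1+mc(1)=1+1=2, 1+mc(0)=1+0=1) = 1
mc(8) = min(1+mc(7)=1+1=2, 1+mc(2)=1+2=3, 1+mc(1)=1+1=2) = 2
mc(9) = min(1+mc(8)=1+2=3, 1+mc(3)=1+3=4, 1+mc(2)=1+2=3) = 3
mc(10) = min(1+mc(9)=1+3=4, 1+mc(4)=1+4=5, 1+mc(3)=1+3=4) = 4
mc(11) = min(1+mc(10)=1+4=5, 1+mc(5)=1+5=6, 1+mc(4)=1+4=5) = 5
mc(12) = min(1+mc(11)=1+5=6, 1+mc(6)=1+1=2, 1+mc(5)=1+5=6) = 2
mc(13) = min(1+mc(12)=1+2=3, 1+mc(7)=1+1=2, 1+mc(6)=1+1=2, 1+mc(0)=1+0=1) = 1
mc(14) = min(1+mc(13)=1+1=2, 1+mc(8)=1+2=3, 1+mc(7)=1+1=2, 1+mc(1)=1+1=2) = 2
mc(15) = min(1+mc(14)=1+2=3, 1+mc(9)=1+3=4, 1+mc(8)=1+2=3, 1+mc(2)=1+2=3) = 3
mc(16) = min(1+mc(15)=1+3=4, 1+mc(10)=1+4=5, 1+mc(9)=1+3=4, 1+mc(3)=1+3=4) = 4
mc(17) = min(1+mc(16)=1+4=5, 1+mc(11)=1+5=6, 1+mc(10)=1+4=5, 1+mc(4)=1+4=5) = 5
mc(18) = min(1+mc(17)=1+5=6, 1+mc(12)=1+2=3, 1+mc(11)=1+5=6, 1+mc(5)=1+5=6) = 3
mc(19) = min(1+mc(18)=1+3=4, 1+mc(13)=1+1=2, 1+mc(12)=1+2=3, 1+mc(6)=1+1=2) = 2
mc(20) = min(1+mc(19)=1+2=3, 1+mc(14)=1+2=3, 1+mc(13)=1+1=2, 1+mc(7)=1+1=2) = 2
mc(21) = min(1+mc(20)=1+2=3, 1+mc(15)=1+3=4, 1+mc(14)=1+2=3, 1+mc(8)=1+2=3) = 3

3


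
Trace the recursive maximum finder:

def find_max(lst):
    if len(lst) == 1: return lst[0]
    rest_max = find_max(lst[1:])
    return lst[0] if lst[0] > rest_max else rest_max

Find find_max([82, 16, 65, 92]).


find_max([82, 16, 65, 92]): compare 82 with find_max([16, 65, 92])
find_max([16, 65, 92]): compare 16 with find_max([65, 92])
find_max([65, 92]): compare 65 with find_max([92])
find_max([92]) = 92  (base case)
Compare 65 with 92 -> 92
Compare 16 with 92 -> 92
Compare 82 with 92 -> 92

92


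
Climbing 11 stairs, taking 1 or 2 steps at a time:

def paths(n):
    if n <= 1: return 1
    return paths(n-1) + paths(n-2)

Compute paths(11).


Building up from base cases:
paths(0) = 1
paths(1) = 1
paths(2) = paths(1) + paths(0) = 1 + 1 = 2
paths(3) = paths(2) + paths(1) = 2 + 1 = 3
paths(4) = paths(3) + paths(2) = 3 + 2 = 5
paths(5) = paths(4) + paths(3) = 5 + 3 = 8
paths(6) = paths(5) + paths(4) = 8 + 5 = 13
paths(7) = paths(6) + paths(5) = 13 + 8 = 21
paths(8) = paths(7) + paths(6) = 21 + 13 = 34
paths(9) = paths(8) + paths(7) = 34 + 21 = 55
paths(10) = paths(9) + paths(8) = 55 + 34 = 89
paths(11) = paths(10) + paths(9) = 89 + 55 = 144

144


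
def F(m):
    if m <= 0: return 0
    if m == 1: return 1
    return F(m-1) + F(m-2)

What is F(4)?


Computing F(4) bottom-up:
F(0) = 0
F(1) = 1
F(2) = F(1) + F(0) = 1 + 0 = 1
F(3) = F(2) + F(1) = 1 + 1 = 2
F(4) = F(3) + F(2) = 2 + 1 = 3

3


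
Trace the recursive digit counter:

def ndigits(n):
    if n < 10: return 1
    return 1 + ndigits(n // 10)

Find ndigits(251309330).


ndigits(251309330) = 1 + ndigits(25130933)
ndigits(25130933) = 1 + ndigits(2513093)
ndigits(2513093) = 1 + ndigits(251309)
ndigits(251309) = 1 + ndigits(25130)
ndigits(25130) = 1 + ndigits(2513)
ndigits(2513) = 1 + ndigits(251)
ndigits(251) = 1 + ndigits(25)
ndigits(25) = 1 + ndigits(2)
ndigits(2) = 1  (base case: 2 < 10)
Unwinding: 1 + 1 + 1 + 1 + 1 + 1 + 1 + 1 + 1 = 9

9


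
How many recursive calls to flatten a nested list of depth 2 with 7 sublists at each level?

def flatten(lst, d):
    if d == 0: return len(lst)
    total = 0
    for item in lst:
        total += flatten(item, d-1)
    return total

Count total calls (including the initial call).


At depth 0 (root): 1 call
At depth 1: each of 1 parents calls flatten on 7 children = 7 calls
At depth 2: each of 7 parents calls flatten on 7 children = 49 calls
Total: 1 + 7 + 49 = 57

57


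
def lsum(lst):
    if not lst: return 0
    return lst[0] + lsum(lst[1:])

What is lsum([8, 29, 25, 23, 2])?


lsum([8, 29, 25, 23, 2]) = 8 + lsum([29, 25, 23, 2])
lsum([29, 25, 23, 2]) = 29 + lsum([25, 23, 2])
lsum([25, 23, 2]) = 25 + lsum([23, 2])
lsum([23, 2]) = 23 + lsum([2])
lsum([2]) = 2 + lsum([])
lsum([]) = 0  (base case)
Total: 8 + 29 + 25 + 23 + 2 + 0 = 87

87


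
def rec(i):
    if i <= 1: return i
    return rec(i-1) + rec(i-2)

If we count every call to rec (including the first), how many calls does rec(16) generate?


Let C(n) = total calls for rec(n)
C(0) = 1, C(1) = 1
C(2) = 1 + C(1) + C(0) = 1 + 1 + 1 = 3
C(3) = 1 + C(2) + C(1) = 1 + 3 + 1 = 5
C(4) = 1 + C(3) + C(2) = 1 + 5 + 3 = 9
C(5) = 1 + C(4) + C(3) = 1 + 9 + 5 = 15
C(6) = 1 + C(5) + C(4) = 1 + 15 + 9 = 25
C(7) = 1 + C(6) + C(5) = 1 + 25 + 15 = 41
C(8) = 1 + C(7) + C(6) = 1 + 41 + 25 = 67
C(9) = 1 + C(8) + C(7) = 1 + 67 + 41 = 109
C(10) = 1 + C(9) + C(8) = 1 + 109 + 67 = 177
C(11) = 1 + C(10) + C(9) = 1 + 177 + 109 = 287
C(12) = 1 + C(11) + C(10) = 1 + 287 + 177 = 465
C(13) = 1 + C(12) + C(11) = 1 + 465 + 287 = 753
C(14) = 1 + C(13) + C(12) = 1 + 753 + 465 = 1219
C(15) = 1 + C(14) + C(13) = 1 + 1219 + 753 = 1973
C(16) = 1 + C(15) + C(14) = 1 + 1973 + 1219 = 3193

3193


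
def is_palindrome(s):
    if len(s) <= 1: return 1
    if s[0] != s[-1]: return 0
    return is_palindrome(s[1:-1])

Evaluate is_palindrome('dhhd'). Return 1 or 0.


is_palindrome('dhhd'): s[0]='d' == s[-1]='d' -> check is_palindrome('hh')
is_palindrome('hh'): s[0]='h' == s[-1]='h' -> check is_palindrome('')
is_palindrome(''): len <= 1 -> return 1  (base case)
Result: 1 (palindrome)

1


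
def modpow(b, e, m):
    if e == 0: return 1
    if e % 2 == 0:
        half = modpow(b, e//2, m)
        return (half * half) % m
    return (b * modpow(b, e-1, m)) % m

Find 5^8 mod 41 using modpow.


modpow(5, 8, 41): e is even, compute modpow(5, 4, 41)
  modpow(5, 4, 41): e is even, compute modpow(5, 2, 41)
    modpow(5, 2, 41): e is even, compute modpow(5, 1, 41)
      modpow(5, 1, 41): e is odd, compute modpow(5, 0, 41)
        modpow(5, 0, 41) = 1
      (5 * 1) % 41 = 5
    half=5, (5*5) % 41 = 25
  half=25, (25*25) % 41 = 10
half=10, (10*10) % 41 = 18

18


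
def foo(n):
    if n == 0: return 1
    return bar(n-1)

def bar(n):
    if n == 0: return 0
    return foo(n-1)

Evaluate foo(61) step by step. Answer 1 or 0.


foo(61) = bar(60)
bar(60) = foo(59)
foo(59) = bar(58)
bar(58) = foo(57)
foo(57) = bar(56)
bar(56) = foo(55)
foo(55) = bar(54)
bar(54) = foo(53)
foo(53) = bar(52)
bar(52) = foo(51)
foo(51) = bar(50)
bar(50) = foo(49)
foo(49) = bar(48)
bar(48) = foo(47)
foo(47) = bar(46)
bar(46) = foo(45)
foo(45) = bar(44)
bar(44) = foo(43)
foo(43) = bar(42)
bar(42) = foo(41)
foo(41) = bar(40)
bar(40) = foo(39)
foo(39) = bar(38)
bar(38) = foo(37)
foo(37) = bar(36)
bar(36) = foo(35)
foo(35) = bar(34)
bar(34) = foo(33)
foo(33) = bar(32)
bar(32) = foo(31)
foo(31) = bar(30)
bar(30) = foo(29)
foo(29) = bar(28)
bar(28) = foo(27)
foo(27) = bar(26)
bar(26) = foo(25)
foo(25) = bar(24)
bar(24) = foo(23)
foo(23) = bar(22)
bar(22) = foo(21)
foo(21) = bar(20)
bar(20) = foo(19)
foo(19) = bar(18)
bar(18) = foo(17)
foo(17) = bar(16)
bar(16) = foo(15)
foo(15) = bar(14)
bar(14) = foo(13)
foo(13) = bar(12)
bar(12) = foo(11)
foo(11) = bar(10)
bar(10) = foo(9)
foo(9) = bar(8)
bar(8) = foo(7)
foo(7) = bar(6)
bar(6) = foo(5)
foo(5) = bar(4)
bar(4) = foo(3)
foo(3) = bar(2)
bar(2) = foo(1)
foo(1) = bar(0)
bar(0) = 0  (base case)
Result: 0

0


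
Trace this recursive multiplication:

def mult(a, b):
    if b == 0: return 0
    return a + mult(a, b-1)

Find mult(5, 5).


mult(5, 5) = 5 + mult(5, 4)
mult(5, 4) = 5 + mult(5, 3)
mult(5, 3) = 5 + mult(5, 2)
mult(5, 2) = 5 + mult(5, 1)
mult(5, 1) = 5 + mult(5, 0)
mult(5, 0) = 0  (base case)
Total: 5 + 5 + 5 + 5 + 5 + 0 = 25

25


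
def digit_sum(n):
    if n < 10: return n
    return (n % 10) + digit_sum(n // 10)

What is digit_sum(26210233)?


digit_sum(26210233) = 3 + digit_sum(2621023)
digit_sum(2621023) = 3 + digit_sum(262102)
digit_sum(262102) = 2 + digit_sum(26210)
digit_sum(26210) = 0 + digit_sum(2621)
digit_sum(2621) = 1 + digit_sum(262)
digit_sum(262) = 2 + digit_sum(26)
digit_sum(26) = 6 + digit_sum(2)
digit_sum(2) = 2  (base case)
Total: 3 + 3 + 2 + 0 + 1 + 2 + 6 + 2 = 19

19


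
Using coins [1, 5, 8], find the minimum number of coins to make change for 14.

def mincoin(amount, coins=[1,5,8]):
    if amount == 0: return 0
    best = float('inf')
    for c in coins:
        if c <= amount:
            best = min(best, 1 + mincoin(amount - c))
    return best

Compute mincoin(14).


Building up with DP:
mincoin(0) = 0
mincoin(1) = min(1+mincoin(0)=1+0=1) = 1
mincoin(2) = min(1+mincoin(1)=1+1=2) = 2
mincoin(3) = min(1+mincoin(2)=1+2=3) = 3
mincoin(4) = min(1+mincoin(3)=1+3=4) = 4
mincoin(5) = min(1+mincoin(4)=1+4=5, 1+mincoin(0)=1+0=1) = 1
mincoin(6) = min(1+mincoin(5)=1+1=2, 1+mincoin(1)=1+1=2) = 2
mincoin(7) = min(1+mincoin(6)=1+2=3, 1+mincoin(2)=1+2=3) = 3
mincoin(8) = min(1+mincoin(7)=1+3=4, 1+mincoin(3)=1+3=4, 1+mincoin(0)=1+0=1) = 1
mincoin(9) = min(1+mincoin(8)=1+1=2, 1+mincoin(4)=1+4=5, 1+mincoin(1)=1+1=2) = 2
mincoin(10) = min(1+mincoin(9)=1+2=3, 1+mincoin(5)=1+1=2, 1+mincoin(2)=1+2=3) = 2
mincoin(11) = min(1+mincoin(10)=1+2=3, 1+mincoin(6)=1+2=3, 1+mincoin(3)=1+3=4) = 3
mincoin(12) = min(1+mincoin(11)=1+3=4, 1+mincoin(7)=1+3=4, 1+mincoin(4)=1+4=5) = 4
mincoin(13) = min(1+mincoin(12)=1+4=5, 1+mincoin(8)=1+1=2, 1+mincoin(5)=1+1=2) = 2
mincoin(14) = min(1+mincoin(13)=1+2=3, 1+mincoin(9)=1+2=3, 1+mincoin(6)=1+2=3) = 3

3


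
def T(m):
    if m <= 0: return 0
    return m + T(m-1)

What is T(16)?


T(16)
= 16 + 15 + 14 + 13 + 12 + 11 + 10 + 9 + 8 + 7 + 6 + 5 + 4 + 3 + 2 + 1 + T(0)
= 16 + 15 + 14 + 13 + 12 + 11 + 10 + 9 + 8 + 7 + 6 + 5 + 4 + 3 + 2 + 1 + 0
= 136

136


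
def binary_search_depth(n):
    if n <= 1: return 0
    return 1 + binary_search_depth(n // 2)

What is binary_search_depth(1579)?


1579 / 2 = 789
789 / 2 = 394
394 / 2 = 197
197 / 2 = 98
98 / 2 = 49
49 / 2 = 24
24 / 2 = 12
12 / 2 = 6
6 / 2 = 3
3 / 2 = 1
Reached 1 after 10 halvings

10


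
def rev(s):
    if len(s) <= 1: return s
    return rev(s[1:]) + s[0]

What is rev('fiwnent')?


rev('fiwnent') = rev('iwnent') + 'f'
rev('iwnent') = rev('wnent') + 'i'
rev('wnent') = rev('nent') + 'w'
rev('nent') = rev('ent') + 'n'
rev('ent') = rev('nt') + 'e'
rev('nt') = rev('t') + 'n'
rev('t') = 't'  (base case)
Concatenating: 't' + 'n' + 'e' + 'n' + 'w' + 'i' + 'f' = 'tnenwif'

tnenwif


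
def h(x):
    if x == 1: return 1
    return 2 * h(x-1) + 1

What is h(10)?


h(10) = 2 * h(9) + 1
h(9) = 2 * h(8) + 1
h(8) = 2 * h(7) + 1
h(7) = 2 * h(6) + 1
h(6) = 2 * h(5) + 1
h(5) = 2 * h(4) + 1
h(4) = 2 * h(3) + 1
h(3) = 2 * h(2) + 1
h(2) = 2 * h(1) + 1
h(1) = 1  (base case)
h(2) = 2 * 1 + 1 = 3
h(3) = 2 * 3 + 1 = 7
h(4) = 2 * 7 + 1 = 15
h(5) = 2 * 15 + 1 = 31
h(6) = 2 * 31 + 1 = 63
h(7) = 2 * 63 + 1 = 127
h(8) = 2 * 127 + 1 = 255
h(9) = 2 * 255 + 1 = 511
h(10) = 2 * 511 + 1 = 1023

1023


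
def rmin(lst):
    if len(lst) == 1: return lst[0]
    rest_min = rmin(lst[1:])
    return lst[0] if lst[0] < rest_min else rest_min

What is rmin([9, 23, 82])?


rmin([9, 23, 82]): compare 9 with rmin([23, 82])
rmin([23, 82]): compare 23 with rmin([82])
rmin([82]) = 82  (base case)
Compare 23 with 82 -> 23
Compare 9 with 23 -> 9

9


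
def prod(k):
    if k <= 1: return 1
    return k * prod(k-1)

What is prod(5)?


prod(5)
= 5 * prod(4)
= 5 * 4 * prod(3)
= 5 * 4 * 3 * prod(2)
= 5 * 4 * 3 * 2 * prod(1)
= 5 * 4 * 3 * 2 * 1
= 120

120


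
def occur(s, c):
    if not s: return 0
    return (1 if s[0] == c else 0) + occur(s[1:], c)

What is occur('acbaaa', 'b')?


s[0]='a' != 'b' -> 0
s[0]='c' != 'b' -> 0
s[0]='b' == 'b' -> 1
s[0]='a' != 'b' -> 0
s[0]='a' != 'b' -> 0
s[0]='a' != 'b' -> 0
Sum: 0 + 0 + 1 + 0 + 0 + 0 = 1

1


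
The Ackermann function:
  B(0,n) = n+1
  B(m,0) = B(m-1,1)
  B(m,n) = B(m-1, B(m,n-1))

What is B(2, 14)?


B(2, 14) = B(1, B(2, 13))
  B(2, 13) = B(1, B(2, 12))
    B(2, 12) = B(1, B(2, 11))
      B(2, 11) = B(1, B(2, 10))
        B(2, 10) = B(1, B(2, 9))
          B(2, 9) = B(1, B(2, 8))
          B(2, 8) = B(1, B(2, 7))
          B(2, 7) = B(1, B(2, 6))
          B(2, 6) = B(1, B(2, 5))
          B(2, 5) = B(1, B(2, 4))
          B(2, 4) = B(1, B(2, 3))
          B(2, 3) = B(1, B(2, 2))
          B(2, 2) = B(1, B(2, 1))
          B(2, 1) = B(1, B(2, 0))
          B(2, 0) = B(1, 1)
          B(1, 1) = B(0, B(1, 0))
          B(1, 0) = B(0, 1)
          B(0, 1) = 2
            = B(0, 2)
          B(0, 2) = 3
            = B(1, 3)
          B(1, 3) = B(0, B(1, 2))
          B(1, 2) = B(0, B(1, 1))
          B(1, 1) = B(0, B(1, 0))
          B(1, 0) = B(0, 1)
... (trace truncated)
Result: B(2, 14) = 31

31


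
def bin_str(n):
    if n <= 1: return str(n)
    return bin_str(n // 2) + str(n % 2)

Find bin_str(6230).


bin_str(6230) = bin_str(3115) + '0'
bin_str(3115) = bin_str(1557) + '1'
bin_str(1557) = bin_str(778) + '1'
bin_str(778) = bin_str(389) + '0'
bin_str(389) = bin_str(194) + '1'
bin_str(194) = bin_str(97) + '0'
bin_str(97) = bin_str(48) + '1'
bin_str(48) = bin_str(24) + '0'
bin_str(24) = bin_str(12) + '0'
bin_str(12) = bin_str(6) + '0'
bin_str(6) = bin_str(3) + '0'
bin_str(3) = bin_str(1) + '1'
bin_str(1) = '1'  (base case)
Concatenating: '1' + '1' + '0' + '0' + '0' + '0' + '1' + '0' + '1' + '0' + '1' + '1' + '0' = '1100001010110'

1100001010110


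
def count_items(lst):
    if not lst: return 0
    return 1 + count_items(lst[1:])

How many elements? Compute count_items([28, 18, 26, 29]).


count_items([28, 18, 26, 29]) = 1 + count_items([18, 26, 29])
count_items([18, 26, 29]) = 1 + count_items([26, 29])
count_items([26, 29]) = 1 + count_items([29])
count_items([29]) = 1 + count_items([])
count_items([]) = 0  (base case)
Unwinding: 1 + 1 + 1 + 1 + 0 = 4

4


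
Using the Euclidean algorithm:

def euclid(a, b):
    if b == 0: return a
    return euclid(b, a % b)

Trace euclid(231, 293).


euclid(231, 293) = euclid(293, 231)
euclid(293, 231) = euclid(231, 62)
euclid(231, 62) = euclid(62, 45)
euclid(62, 45) = euclid(45, 17)
euclid(45, 17) = euclid(17, 11)
euclid(17, 11) = euclid(11, 6)
euclid(11, 6) = euclid(6, 5)
euclid(6, 5) = euclid(5, 1)
euclid(5, 1) = euclid(1, 0)
euclid(1, 0) = 1  (base case)

1


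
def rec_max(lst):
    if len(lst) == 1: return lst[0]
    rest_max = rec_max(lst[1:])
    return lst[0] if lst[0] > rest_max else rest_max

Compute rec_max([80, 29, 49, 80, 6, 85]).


rec_max([80, 29, 49, 80, 6, 85]): compare 80 with rec_max([29, 49, 80, 6, 85])
rec_max([29, 49, 80, 6, 85]): compare 29 with rec_max([49, 80, 6, 85])
rec_max([49, 80, 6, 85]): compare 49 with rec_max([80, 6, 85])
rec_max([80, 6, 85]): compare 80 with rec_max([6, 85])
rec_max([6, 85]): compare 6 with rec_max([85])
rec_max([85]) = 85  (base case)
Compare 6 with 85 -> 85
Compare 80 with 85 -> 85
Compare 49 with 85 -> 85
Compare 29 with 85 -> 85
Compare 80 with 85 -> 85

85


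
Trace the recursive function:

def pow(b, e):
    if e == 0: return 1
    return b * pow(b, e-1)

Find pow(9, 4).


pow(9, 4)
= 9 * pow(9, 3)
= 9 * 9 * pow(9, 2)
= 9 * 9 * 9 * pow(9, 1)
= 9 * 9 * 9 * 9 * pow(9, 0)
= 9 * 9 * 9 * 9 * 1
= 6561

6561


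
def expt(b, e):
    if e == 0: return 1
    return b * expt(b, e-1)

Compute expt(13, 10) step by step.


expt(13, 10)
= 13 * expt(13, 9)
= 13 * 13 * expt(13, 8)
= 13 * 13 * 13 * expt(13, 7)
= 13 * 13 * 13 * 13 * expt(13, 6)
= 13 * 13 * 13 * 13 * 13 * expt(13, 5)
= 13 * 13 * 13 * 13 * 13 * 13 * expt(13, 4)
= 13 * 13 * 13 * 13 * 13 * 13 * 13 * expt(13, 3)
= 13 * 13 * 13 * 13 * 13 * 13 * 13 * 13 * expt(13, 2)
= 13 * 13 * 13 * 13 * 13 * 13 * 13 * 13 * 13 * expt(13, 1)
= 13 * 13 * 13 * 13 * 13 * 13 * 13 * 13 * 13 * 13 * expt(13, 0)
= 13 * 13 * 13 * 13 * 13 * 13 * 13 * 13 * 13 * 13 * 1
= 137858491849

137858491849
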